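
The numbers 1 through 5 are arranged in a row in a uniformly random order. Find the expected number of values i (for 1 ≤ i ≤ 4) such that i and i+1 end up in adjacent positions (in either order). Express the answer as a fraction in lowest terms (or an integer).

8/5

For each i ∈ {1,…,4}, let Xᵢ = 1 if i and i+1 are adjacent. P(Xᵢ=1) = 2·(5−1)!/5! = 2/5.
By linearity, E[ΣXᵢ] = (4)·(2/5) = 8/5.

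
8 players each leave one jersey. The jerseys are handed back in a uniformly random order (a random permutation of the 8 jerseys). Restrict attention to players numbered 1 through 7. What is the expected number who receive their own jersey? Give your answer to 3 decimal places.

Let Xᵢ = 1 if person i gets their own jersey. For each i, P(Xᵢ=1) = 1/8.
By linearity of expectation, E[X₁+…+X_7] = 7·(1/8) = 7/8.
≈ 0.875

0.875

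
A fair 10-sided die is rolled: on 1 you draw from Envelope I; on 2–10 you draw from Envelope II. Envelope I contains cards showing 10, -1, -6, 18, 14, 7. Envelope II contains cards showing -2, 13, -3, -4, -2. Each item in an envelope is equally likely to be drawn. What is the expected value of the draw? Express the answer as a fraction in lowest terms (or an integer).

E[X | Envelope I] = (10 − 1 − 6 + 18 + 14 + 7)/6 = 7
E[X | Envelope II] = (-2 + 13 − 3 − 4 − 2)/5 = 2/5
E[X] = (1/10)·7 + (9/10)·2/5 = 53/50

53/50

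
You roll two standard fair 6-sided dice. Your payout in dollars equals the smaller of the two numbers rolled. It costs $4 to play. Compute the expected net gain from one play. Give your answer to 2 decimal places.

Distribution of the smaller of the two numbers rolled: 1 w.p. 11/36, 2 w.p. 1/4, 3 w.p. 7/36, 4 w.p. 5/36, 5 w.p. 1/12, 6 w.p. 1/36
E[payout] = (11/36)·1 + (1/4)·2 + (7/36)·3 + (5/36)·4 + (1/12)·5 + (1/36)·6 = 91/36
Expected profit = 91/36 − 4 = -53/36 ≈ -$1.47

-$1.47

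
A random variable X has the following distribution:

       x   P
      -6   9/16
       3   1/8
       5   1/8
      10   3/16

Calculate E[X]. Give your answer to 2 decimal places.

E[X] = (9/16)·(-6) + (1/8)·3 + (1/8)·5 + (3/16)·10
     = -1/2 ≈ -0.50

-0.50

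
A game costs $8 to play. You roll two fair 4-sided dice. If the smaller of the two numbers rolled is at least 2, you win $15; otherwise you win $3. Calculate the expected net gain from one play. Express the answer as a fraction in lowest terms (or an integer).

7/4 dollars

E[payout] = (7/16)·3 + (9/16)·15 = 39/4
Expected profit = 39/4 − 8 = 7/4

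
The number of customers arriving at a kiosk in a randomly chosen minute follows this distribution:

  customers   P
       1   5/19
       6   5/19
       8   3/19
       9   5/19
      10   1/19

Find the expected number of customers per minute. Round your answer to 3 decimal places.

E[X] = (5/19)·1 + (5/19)·6 + (3/19)·8 + (5/19)·9 + (1/19)·10
     = 6 ≈ 6.000

6.000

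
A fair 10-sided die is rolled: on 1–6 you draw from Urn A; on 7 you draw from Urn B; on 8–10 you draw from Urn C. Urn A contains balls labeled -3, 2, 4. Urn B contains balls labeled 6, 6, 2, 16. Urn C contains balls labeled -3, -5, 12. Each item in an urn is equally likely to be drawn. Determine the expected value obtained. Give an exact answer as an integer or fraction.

E[X | Urn A] = (-3 + 2 + 4)/3 = 1
E[X | Urn B] = (6 + 6 + 2 + 16)/4 = 15/2
E[X | Urn C] = (-3 − 5 + 12)/3 = 4/3
E[X] = (3/5)·1 + (1/10)·15/2 + (3/10)·4/3 = 7/4

7/4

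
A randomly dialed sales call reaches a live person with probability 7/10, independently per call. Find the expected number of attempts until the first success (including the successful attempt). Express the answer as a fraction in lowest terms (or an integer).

10/7

For a geometric distribution, E[trials] = 1/p = 1/(7/10) = 10/7.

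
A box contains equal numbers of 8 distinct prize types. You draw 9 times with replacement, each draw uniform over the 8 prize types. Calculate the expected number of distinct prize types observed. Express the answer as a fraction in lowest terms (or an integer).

Let Xⱼ=1 if type j appears at least once. P(Xⱼ=1) = 1 − ((8−1)/8)^9 = 93864121/134217728.
E[#distinct] = 8·93864121/134217728 = 93864121/16777216.

93864121/16777216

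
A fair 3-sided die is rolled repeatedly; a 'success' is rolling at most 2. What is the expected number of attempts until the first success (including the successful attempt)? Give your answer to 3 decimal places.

For a geometric distribution, E[trials] = 1/p = 1/(2/3) = 3/2.
≈ 1.500

1.500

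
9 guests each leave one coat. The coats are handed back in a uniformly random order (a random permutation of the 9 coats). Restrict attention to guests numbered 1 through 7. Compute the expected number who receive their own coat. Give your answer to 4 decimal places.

Let Xᵢ = 1 if person i gets their own coat. For each i, P(Xᵢ=1) = 1/9.
By linearity of expectation, E[X₁+…+X_7] = 7·(1/9) = 7/9.
≈ 0.7778

0.7778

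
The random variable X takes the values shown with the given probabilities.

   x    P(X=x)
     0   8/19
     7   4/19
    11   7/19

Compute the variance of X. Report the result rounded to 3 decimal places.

24.355

E[X] = (8/19)·0 + (4/19)·7 + (7/19)·11 = 105/19
E[X²] = (8/19)·0 + (4/19)·49 + (7/19)·121 = 1043/19
Var(X) = 1043/19 − (105/19)² = 8792/361 ≈ 24.355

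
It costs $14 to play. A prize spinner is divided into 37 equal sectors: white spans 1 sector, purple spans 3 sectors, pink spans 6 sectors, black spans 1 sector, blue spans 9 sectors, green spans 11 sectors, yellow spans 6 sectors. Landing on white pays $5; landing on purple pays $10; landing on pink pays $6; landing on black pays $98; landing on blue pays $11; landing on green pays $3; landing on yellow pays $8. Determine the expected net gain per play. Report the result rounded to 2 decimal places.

E[payout] = (1/37)·5 + (3/37)·10 + (6/37)·6 + (1/37)·98 + (9/37)·11 + (11/37)·3 + (6/37)·8 = 349/37
Expected profit = 349/37 − 14 = -169/37 ≈ -$4.57

-$4.57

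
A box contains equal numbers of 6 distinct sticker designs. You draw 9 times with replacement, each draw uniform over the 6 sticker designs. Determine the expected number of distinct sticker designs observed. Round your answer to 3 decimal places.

4.837

Let Xⱼ=1 if type j appears at least once. P(Xⱼ=1) = 1 − ((6−1)/6)^9 = 8124571/10077696.
E[#distinct] = 6·8124571/10077696 = 8124571/1679616.
≈ 4.837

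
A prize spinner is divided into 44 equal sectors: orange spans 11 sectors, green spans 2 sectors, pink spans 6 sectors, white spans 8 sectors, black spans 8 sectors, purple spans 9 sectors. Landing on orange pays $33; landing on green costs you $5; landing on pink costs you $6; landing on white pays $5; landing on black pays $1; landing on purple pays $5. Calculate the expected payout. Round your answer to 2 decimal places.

$9.32

E[payout] = (11/44)·33 + (2/44)·(-5) + (6/44)·(-6) + (8/44)·5 + (8/44)·1 + (9/44)·5 = 205/22
≈ $9.32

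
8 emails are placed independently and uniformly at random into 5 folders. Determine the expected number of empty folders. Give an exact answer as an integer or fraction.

65536/78125

Let Xⱼ=1 if folder j is empty. P(Xⱼ=1) = ((5-1)/5)^8 = 65536/390625.
By linearity, E[#empty] = 5·65536/390625 = 65536/78125.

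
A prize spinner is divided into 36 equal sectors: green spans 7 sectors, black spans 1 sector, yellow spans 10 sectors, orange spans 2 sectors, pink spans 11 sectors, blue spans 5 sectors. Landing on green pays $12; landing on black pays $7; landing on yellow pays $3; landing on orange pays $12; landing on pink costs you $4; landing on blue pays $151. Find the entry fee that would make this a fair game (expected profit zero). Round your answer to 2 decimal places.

E[payout] = (7/36)·12 + (1/36)·7 + (10/36)·3 + (2/36)·12 + (11/36)·(-4) + (5/36)·151 = 214/9
Fair fee = E[payout] = 214/9 ≈ $23.78

$23.78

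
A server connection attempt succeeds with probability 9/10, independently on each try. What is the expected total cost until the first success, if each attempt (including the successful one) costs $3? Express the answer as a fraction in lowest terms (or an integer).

10/3 dollars

E[#attempts] = 1/p = 10/9; E[cost] = 3·10/9 = 10/3.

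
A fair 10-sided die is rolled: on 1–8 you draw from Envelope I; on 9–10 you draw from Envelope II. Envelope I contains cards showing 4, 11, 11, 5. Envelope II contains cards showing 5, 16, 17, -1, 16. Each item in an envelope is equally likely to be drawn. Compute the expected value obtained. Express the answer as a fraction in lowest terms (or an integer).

208/25

E[X | Envelope I] = (4 + 11 + 11 + 5)/4 = 31/4
E[X | Envelope II] = (5 + 16 + 17 − 1 + 16)/5 = 53/5
E[X] = (4/5)·31/4 + (1/5)·53/5 = 208/25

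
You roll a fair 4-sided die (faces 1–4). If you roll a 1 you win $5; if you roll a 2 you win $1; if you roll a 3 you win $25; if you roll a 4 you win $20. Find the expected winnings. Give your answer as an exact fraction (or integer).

E[payout] = (1/4)·1 + (1/4)·5 + (1/4)·20 + (1/4)·25 = 51/4

51/4 dollars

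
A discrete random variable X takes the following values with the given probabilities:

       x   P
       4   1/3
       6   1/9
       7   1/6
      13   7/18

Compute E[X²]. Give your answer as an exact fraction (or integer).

749/9

E[X²] = (1/3)·16 + (1/9)·36 + (1/6)·49 + (7/18)·169
     = 749/9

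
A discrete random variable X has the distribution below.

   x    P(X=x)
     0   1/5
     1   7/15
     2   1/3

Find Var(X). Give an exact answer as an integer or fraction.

116/225

E[X] = (1/5)·0 + (7/15)·1 + (1/3)·2 = 17/15
E[X²] = (1/5)·0 + (7/15)·1 + (1/3)·4 = 9/5
Var(X) = 9/5 − (17/15)² = 116/225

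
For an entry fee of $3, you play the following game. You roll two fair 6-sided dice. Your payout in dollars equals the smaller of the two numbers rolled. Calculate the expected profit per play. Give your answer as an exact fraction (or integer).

-17/36 dollars

Distribution of the smaller of the two numbers rolled: 1 w.p. 11/36, 2 w.p. 1/4, 3 w.p. 7/36, 4 w.p. 5/36, 5 w.p. 1/12, 6 w.p. 1/36
E[payout] = (11/36)·1 + (1/4)·2 + (7/36)·3 + (5/36)·4 + (1/12)·5 + (1/36)·6 = 91/36
Expected profit = 91/36 − 3 = -17/36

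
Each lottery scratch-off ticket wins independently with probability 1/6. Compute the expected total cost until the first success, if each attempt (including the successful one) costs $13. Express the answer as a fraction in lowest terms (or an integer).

E[#attempts] = 1/p = 6; E[cost] = 13·6 = 78.

$78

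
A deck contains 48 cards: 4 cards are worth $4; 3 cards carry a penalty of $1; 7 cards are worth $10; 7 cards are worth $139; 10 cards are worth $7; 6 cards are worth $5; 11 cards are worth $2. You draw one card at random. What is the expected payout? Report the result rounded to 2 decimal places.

$24.54

E[payout] = (4/48)·4 + (3/48)·(-1) + (7/48)·10 + (7/48)·139 + (10/48)·7 + (6/48)·5 + (11/48)·2 = 589/24
≈ $24.54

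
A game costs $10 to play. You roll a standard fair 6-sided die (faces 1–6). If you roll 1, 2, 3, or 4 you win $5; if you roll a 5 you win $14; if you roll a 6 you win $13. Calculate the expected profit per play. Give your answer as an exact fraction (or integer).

-13/6 dollars

E[payout] = (2/3)·5 + (1/6)·13 + (1/6)·14 = 47/6
Expected profit = 47/6 − 10 = -13/6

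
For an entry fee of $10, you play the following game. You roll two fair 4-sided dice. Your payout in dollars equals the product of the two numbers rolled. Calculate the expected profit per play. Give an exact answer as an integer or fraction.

-15/4 dollars

Distribution of the product of the two numbers rolled: 1 w.p. 1/16, 2 w.p. 1/8, 3 w.p. 1/8, 4 w.p. 3/16, 6 w.p. 1/8, 8 w.p. 1/8, …
E[payout] = (1/16)·1 + (1/8)·2 + (1/8)·3 + (3/16)·4 + (1/8)·6 + (1/8)·8 + (1/16)·9 + (1/8)·12 + (1/16)·16 = 25/4
Expected profit = 25/4 − 10 = -15/4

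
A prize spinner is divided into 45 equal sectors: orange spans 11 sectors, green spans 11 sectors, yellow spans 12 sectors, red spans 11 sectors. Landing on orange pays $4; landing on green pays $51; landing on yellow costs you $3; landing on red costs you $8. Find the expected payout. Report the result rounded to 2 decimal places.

E[payout] = (11/45)·4 + (11/45)·51 + (12/45)·(-3) + (11/45)·(-8) = 481/45
≈ $10.69

$10.69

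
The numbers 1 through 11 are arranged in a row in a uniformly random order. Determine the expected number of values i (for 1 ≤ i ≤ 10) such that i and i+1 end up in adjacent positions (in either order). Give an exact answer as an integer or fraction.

20/11

For each i ∈ {1,…,10}, let Xᵢ = 1 if i and i+1 are adjacent. P(Xᵢ=1) = 2·(11−1)!/11! = 2/11.
By linearity, E[ΣXᵢ] = (10)·(2/11) = 20/11.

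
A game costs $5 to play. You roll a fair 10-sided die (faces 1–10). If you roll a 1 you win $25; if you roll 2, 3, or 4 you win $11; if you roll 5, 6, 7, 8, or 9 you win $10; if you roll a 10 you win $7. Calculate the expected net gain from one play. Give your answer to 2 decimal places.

E[payout] = (1/10)·7 + (1/2)·10 + (3/10)·11 + (1/10)·25 = 23/2
Expected profit = 23/2 − 5 = 13/2 ≈ $6.50

$6.50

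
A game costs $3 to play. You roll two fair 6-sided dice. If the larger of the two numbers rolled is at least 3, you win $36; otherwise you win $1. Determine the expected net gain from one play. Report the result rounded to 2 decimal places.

$29.11

E[payout] = (1/9)·1 + (8/9)·36 = 289/9
Expected profit = 289/9 − 3 = 262/9 ≈ $29.11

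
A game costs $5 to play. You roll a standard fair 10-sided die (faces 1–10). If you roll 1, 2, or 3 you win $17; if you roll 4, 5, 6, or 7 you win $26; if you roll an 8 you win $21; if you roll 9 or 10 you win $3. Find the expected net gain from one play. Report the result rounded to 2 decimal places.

E[payout] = (1/5)·3 + (3/10)·17 + (1/10)·21 + (2/5)·26 = 91/5
Expected profit = 91/5 − 5 = 66/5 ≈ $13.20

$13.20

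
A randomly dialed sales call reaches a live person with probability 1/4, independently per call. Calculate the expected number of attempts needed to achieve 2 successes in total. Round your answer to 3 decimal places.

8.000

By linearity (sum of 2 independent geometric waits), E[trials] = 2/p = 2/(1/4) = 8.
≈ 8.000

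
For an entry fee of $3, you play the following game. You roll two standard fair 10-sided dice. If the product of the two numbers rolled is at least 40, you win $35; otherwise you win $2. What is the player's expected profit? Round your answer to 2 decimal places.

$9.56

E[payout] = (17/25)·2 + (8/25)·35 = 314/25
Expected profit = 314/25 − 3 = 239/25 ≈ $9.56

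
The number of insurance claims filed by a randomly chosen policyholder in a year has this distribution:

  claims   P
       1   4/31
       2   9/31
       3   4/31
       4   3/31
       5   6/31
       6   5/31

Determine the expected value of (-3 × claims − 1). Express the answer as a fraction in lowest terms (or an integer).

-349/31

E[-3x-1] = (4/31)·(-4) + (9/31)·(-7) + (4/31)·(-10) + (3/31)·(-13) + (6/31)·(-16) + (5/31)·(-19)
     = -349/31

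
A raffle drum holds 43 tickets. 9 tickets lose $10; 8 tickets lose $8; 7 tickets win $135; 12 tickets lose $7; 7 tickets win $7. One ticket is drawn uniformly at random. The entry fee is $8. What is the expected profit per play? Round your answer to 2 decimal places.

$9.58

E[payout] = (9/43)·(-10) + (8/43)·(-8) + (7/43)·135 + (12/43)·(-7) + (7/43)·7 = 756/43
Expected profit = 756/43 − 8 = 412/43 ≈ $9.58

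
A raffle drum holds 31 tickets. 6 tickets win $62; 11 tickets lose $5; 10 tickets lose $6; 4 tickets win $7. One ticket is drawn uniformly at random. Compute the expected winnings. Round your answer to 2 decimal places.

$9.19

E[payout] = (6/31)·62 + (11/31)·(-5) + (10/31)·(-6) + (4/31)·7 = 285/31
≈ $9.19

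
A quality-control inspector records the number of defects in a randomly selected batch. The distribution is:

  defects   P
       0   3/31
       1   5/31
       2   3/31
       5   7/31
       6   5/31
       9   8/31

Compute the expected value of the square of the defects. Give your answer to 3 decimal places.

E[X²] = (3/31)·0 + (5/31)·1 + (3/31)·4 + (7/31)·25 + (5/31)·36 + (8/31)·81
     = 1020/31 ≈ 32.903

32.903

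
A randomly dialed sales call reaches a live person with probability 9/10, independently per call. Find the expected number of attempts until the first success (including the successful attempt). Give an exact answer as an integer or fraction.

10/9

For a geometric distribution, E[trials] = 1/p = 1/(9/10) = 10/9.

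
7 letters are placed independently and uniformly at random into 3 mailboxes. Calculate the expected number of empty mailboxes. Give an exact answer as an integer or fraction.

128/729

Let Xⱼ=1 if mailbox j is empty. P(Xⱼ=1) = ((3-1)/3)^7 = 128/2187.
By linearity, E[#empty] = 3·128/2187 = 128/729.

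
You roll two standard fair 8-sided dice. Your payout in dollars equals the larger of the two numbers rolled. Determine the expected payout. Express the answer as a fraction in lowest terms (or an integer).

93/16 dollars

Distribution of the larger of the two numbers rolled: 1 w.p. 1/64, 2 w.p. 3/64, 3 w.p. 5/64, 4 w.p. 7/64, 5 w.p. 9/64, 6 w.p. 11/64, …
E[payout] = (1/64)·1 + (3/64)·2 + (5/64)·3 + (7/64)·4 + (9/64)·5 + (11/64)·6 + (13/64)·7 + (15/64)·8 = 93/16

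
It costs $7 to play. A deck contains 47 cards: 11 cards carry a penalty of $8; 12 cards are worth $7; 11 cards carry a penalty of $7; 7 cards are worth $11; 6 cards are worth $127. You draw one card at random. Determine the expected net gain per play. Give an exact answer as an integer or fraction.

E[payout] = (11/47)·(-8) + (12/47)·7 + (11/47)·(-7) + (7/47)·11 + (6/47)·127 = 758/47
Expected profit = 758/47 − 7 = 429/47

429/47 dollars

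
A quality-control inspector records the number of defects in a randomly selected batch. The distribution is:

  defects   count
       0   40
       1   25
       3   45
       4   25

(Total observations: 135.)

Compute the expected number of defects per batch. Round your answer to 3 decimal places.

1.926

Total = 135, so P(defects=0) = 40/135, etc.
E[X] = (8/27)·0 + (5/27)·1 + (1/3)·3 + (5/27)·4
     = 52/27 ≈ 1.926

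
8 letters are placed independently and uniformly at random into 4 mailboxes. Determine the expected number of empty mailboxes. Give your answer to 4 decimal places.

0.4005

Let Xⱼ=1 if mailbox j is empty. P(Xⱼ=1) = ((4-1)/4)^8 = 6561/65536.
By linearity, E[#empty] = 4·6561/65536 = 6561/16384.
≈ 0.4005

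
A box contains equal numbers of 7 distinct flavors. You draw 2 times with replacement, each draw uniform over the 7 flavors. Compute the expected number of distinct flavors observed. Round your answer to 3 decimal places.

Let Xⱼ=1 if type j appears at least once. P(Xⱼ=1) = 1 − ((7−1)/7)^2 = 13/49.
E[#distinct] = 7·13/49 = 13/7.
≈ 1.857

1.857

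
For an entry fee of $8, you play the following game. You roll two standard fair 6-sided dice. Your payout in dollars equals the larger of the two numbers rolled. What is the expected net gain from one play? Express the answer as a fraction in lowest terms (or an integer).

Distribution of the larger of the two numbers rolled: 1 w.p. 1/36, 2 w.p. 1/12, 3 w.p. 5/36, 4 w.p. 7/36, 5 w.p. 1/4, 6 w.p. 11/36
E[payout] = (1/36)·1 + (1/12)·2 + (5/36)·3 + (7/36)·4 + (1/4)·5 + (11/36)·6 = 161/36
Expected profit = 161/36 − 8 = -127/36

-127/36 dollars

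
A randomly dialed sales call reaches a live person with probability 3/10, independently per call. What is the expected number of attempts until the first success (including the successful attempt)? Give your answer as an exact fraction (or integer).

10/3

For a geometric distribution, E[trials] = 1/p = 1/(3/10) = 10/3.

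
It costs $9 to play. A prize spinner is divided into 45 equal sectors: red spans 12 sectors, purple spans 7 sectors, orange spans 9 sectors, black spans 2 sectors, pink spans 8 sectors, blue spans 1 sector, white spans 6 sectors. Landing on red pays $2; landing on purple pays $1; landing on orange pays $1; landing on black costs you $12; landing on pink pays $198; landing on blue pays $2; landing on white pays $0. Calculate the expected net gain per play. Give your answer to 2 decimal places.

E[payout] = (12/45)·2 + (7/45)·1 + (9/45)·1 + (2/45)·(-12) + (8/45)·198 + (1/45)·2 + (6/45)·0 = 178/5
Expected profit = 178/5 − 9 = 133/5 ≈ $26.60

$26.60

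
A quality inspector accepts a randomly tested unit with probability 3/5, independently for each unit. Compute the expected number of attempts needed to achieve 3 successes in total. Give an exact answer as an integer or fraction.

By linearity (sum of 3 independent geometric waits), E[trials] = 3/p = 3/(3/5) = 5.

5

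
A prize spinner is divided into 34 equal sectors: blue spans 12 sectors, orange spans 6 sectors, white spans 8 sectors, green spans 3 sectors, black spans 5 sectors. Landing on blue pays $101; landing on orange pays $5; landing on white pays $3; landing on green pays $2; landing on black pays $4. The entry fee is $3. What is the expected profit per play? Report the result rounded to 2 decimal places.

$35.00

E[payout] = (12/34)·101 + (6/34)·5 + (8/34)·3 + (3/34)·2 + (5/34)·4 = 38
Expected profit = 38 − 3 = 35 ≈ $35.00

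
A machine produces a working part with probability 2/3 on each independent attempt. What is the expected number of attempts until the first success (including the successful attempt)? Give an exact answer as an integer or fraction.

3/2

For a geometric distribution, E[trials] = 1/p = 1/(2/3) = 3/2.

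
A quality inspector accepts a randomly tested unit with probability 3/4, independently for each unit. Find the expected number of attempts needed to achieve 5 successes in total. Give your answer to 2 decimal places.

6.67

By linearity (sum of 5 independent geometric waits), E[trials] = 5/p = 5/(3/4) = 20/3.
≈ 6.67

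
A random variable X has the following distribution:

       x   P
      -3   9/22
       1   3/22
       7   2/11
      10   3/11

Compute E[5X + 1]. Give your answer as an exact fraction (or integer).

171/11

E[5x+1] = (9/22)·(-14) + (3/22)·6 + (2/11)·36 + (3/11)·51
     = 171/11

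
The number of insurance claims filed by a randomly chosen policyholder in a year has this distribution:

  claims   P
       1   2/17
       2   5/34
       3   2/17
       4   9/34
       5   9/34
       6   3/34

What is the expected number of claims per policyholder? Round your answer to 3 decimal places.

3.676

E[X] = (2/17)·1 + (5/34)·2 + (2/17)·3 + (9/34)·4 + (9/34)·5 + (3/34)·6
     = 125/34 ≈ 3.676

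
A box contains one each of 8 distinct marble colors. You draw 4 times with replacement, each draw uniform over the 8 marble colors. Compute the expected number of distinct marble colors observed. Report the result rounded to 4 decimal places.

Let Xⱼ=1 if type j appears at least once. P(Xⱼ=1) = 1 − ((8−1)/8)^4 = 1695/4096.
E[#distinct] = 8·1695/4096 = 1695/512.
≈ 3.3105

3.3105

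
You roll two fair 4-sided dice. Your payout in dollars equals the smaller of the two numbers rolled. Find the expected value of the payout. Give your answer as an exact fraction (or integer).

Distribution of the smaller of the two numbers rolled: 1 w.p. 7/16, 2 w.p. 5/16, 3 w.p. 3/16, 4 w.p. 1/16
E[payout] = (7/16)·1 + (5/16)·2 + (3/16)·3 + (1/16)·4 = 15/8

15/8 dollars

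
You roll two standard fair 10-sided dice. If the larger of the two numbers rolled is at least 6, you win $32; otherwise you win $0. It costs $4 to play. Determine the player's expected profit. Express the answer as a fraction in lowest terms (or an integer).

$20

E[payout] = (1/4)·0 + (3/4)·32 = 24
Expected profit = 24 − 4 = 20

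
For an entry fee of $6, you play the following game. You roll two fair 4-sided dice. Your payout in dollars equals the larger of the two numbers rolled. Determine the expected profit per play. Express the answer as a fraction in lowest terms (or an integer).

Distribution of the larger of the two numbers rolled: 1 w.p. 1/16, 2 w.p. 3/16, 3 w.p. 5/16, 4 w.p. 7/16
E[payout] = (1/16)·1 + (3/16)·2 + (5/16)·3 + (7/16)·4 = 25/8
Expected profit = 25/8 − 6 = -23/8

-23/8 dollars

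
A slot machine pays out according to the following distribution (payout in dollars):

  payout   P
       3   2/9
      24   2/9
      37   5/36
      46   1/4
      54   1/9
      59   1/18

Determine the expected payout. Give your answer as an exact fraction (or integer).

383/12 dollars

E[X] = (2/9)·3 + (2/9)·24 + (5/36)·37 + (1/4)·46 + (1/9)·54 + (1/18)·59
     = 383/12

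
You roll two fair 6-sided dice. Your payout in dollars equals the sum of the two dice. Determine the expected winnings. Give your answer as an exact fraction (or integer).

$7

Distribution of the sum of the two dice: 2 w.p. 1/36, 3 w.p. 1/18, 4 w.p. 1/12, 5 w.p. 1/9, 6 w.p. 5/36, 7 w.p. 1/6, …
E[payout] = (1/36)·2 + (1/18)·3 + (1/12)·4 + (1/9)·5 + (5/36)·6 + (1/6)·7 + (5/36)·8 + (1/9)·9 + (1/12)·10 + (1/18)·11 + (1/36)·12 = 7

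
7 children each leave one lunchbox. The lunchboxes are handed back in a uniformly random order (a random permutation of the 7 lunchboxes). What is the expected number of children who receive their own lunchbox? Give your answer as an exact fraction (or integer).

Let Xᵢ = 1 if person i gets their own lunchbox. For each i, P(Xᵢ=1) = 1/7.
By linearity of expectation, E[X₁+…+X_7] = 7·(1/7) = 1.

1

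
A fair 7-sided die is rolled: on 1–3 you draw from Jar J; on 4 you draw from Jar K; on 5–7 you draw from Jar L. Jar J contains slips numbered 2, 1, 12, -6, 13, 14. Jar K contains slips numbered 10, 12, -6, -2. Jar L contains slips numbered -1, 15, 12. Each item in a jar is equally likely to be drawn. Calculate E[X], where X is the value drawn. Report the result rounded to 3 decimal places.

6.786

E[X | Jar J] = (2 + 1 + 12 − 6 + 13 + 14)/6 = 6
E[X | Jar K] = (10 + 12 − 6 − 2)/4 = 7/2
E[X | Jar L] = (-1 + 15 + 12)/3 = 26/3
E[X] = (3/7)·6 + (1/7)·7/2 + (3/7)·26/3 = 95/14 ≈ 6.786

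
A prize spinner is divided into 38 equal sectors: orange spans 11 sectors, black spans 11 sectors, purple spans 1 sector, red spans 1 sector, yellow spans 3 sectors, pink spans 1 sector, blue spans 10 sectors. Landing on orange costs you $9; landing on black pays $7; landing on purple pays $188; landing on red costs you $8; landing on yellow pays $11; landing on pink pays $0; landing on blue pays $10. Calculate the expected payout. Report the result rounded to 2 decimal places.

$7.66

E[payout] = (11/38)·(-9) + (11/38)·7 + (1/38)·188 + (1/38)·(-8) + (3/38)·11 + (1/38)·0 + (10/38)·10 = 291/38
≈ $7.66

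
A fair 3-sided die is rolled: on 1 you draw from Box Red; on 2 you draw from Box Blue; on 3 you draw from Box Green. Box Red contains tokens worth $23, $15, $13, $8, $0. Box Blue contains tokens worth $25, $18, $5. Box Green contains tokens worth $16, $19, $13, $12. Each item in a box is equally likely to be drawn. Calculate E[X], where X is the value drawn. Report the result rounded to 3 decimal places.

$14.267

E[X | Box Red] = (23 + 15 + 13 + 8 + 0)/5 = 59/5
E[X | Box Blue] = (25 + 18 + 5)/3 = 16
E[X | Box Green] = (16 + 19 + 13 + 12)/4 = 15
E[X] = (1/3)·59/5 + (1/3)·16 + (1/3)·15 = 214/15 ≈ 14.267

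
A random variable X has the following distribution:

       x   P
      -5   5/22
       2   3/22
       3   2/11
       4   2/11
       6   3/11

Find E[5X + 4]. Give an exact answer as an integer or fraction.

E[5x+4] = (5/22)·(-21) + (3/22)·14 + (2/11)·19 + (2/11)·24 + (3/11)·34
     = 313/22

313/22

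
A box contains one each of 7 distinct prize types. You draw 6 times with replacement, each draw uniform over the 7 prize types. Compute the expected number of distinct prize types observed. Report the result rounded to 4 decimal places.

Let Xⱼ=1 if type j appears at least once. P(Xⱼ=1) = 1 − ((7−1)/7)^6 = 70993/117649.
E[#distinct] = 7·70993/117649 = 70993/16807.
≈ 4.2240

4.2240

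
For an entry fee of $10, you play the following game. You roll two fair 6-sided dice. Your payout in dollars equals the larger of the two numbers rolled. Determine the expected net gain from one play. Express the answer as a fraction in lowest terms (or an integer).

-199/36 dollars

Distribution of the larger of the two numbers rolled: 1 w.p. 1/36, 2 w.p. 1/12, 3 w.p. 5/36, 4 w.p. 7/36, 5 w.p. 1/4, 6 w.p. 11/36
E[payout] = (1/36)·1 + (1/12)·2 + (5/36)·3 + (7/36)·4 + (1/4)·5 + (11/36)·6 = 161/36
Expected profit = 161/36 − 10 = -199/36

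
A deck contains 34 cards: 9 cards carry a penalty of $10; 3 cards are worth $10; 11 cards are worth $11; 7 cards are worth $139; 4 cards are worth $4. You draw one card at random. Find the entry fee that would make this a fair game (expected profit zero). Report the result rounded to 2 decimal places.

$30.88

E[payout] = (9/34)·(-10) + (3/34)·10 + (11/34)·11 + (7/34)·139 + (4/34)·4 = 525/17
Fair fee = E[payout] = 525/17 ≈ $30.88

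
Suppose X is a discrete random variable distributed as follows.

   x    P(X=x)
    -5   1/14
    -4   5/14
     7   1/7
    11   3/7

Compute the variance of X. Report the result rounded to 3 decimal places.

50.923

E[X] = (1/14)·(-5) + (5/14)·(-4) + (1/7)·7 + (3/7)·11 = 55/14
E[X²] = (1/14)·25 + (5/14)·16 + (1/7)·49 + (3/7)·121 = 929/14
Var(X) = 929/14 − (55/14)² = 9981/196 ≈ 50.923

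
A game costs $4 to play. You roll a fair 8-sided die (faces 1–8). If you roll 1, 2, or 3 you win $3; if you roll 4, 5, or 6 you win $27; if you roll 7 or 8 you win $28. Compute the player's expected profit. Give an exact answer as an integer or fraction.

57/4 dollars

E[payout] = (3/8)·3 + (3/8)·27 + (1/4)·28 = 73/4
Expected profit = 73/4 − 4 = 57/4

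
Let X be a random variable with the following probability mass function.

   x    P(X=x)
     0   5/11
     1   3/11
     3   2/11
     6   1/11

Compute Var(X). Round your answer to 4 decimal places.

3.3223

E[X] = (5/11)·0 + (3/11)·1 + (2/11)·3 + (1/11)·6 = 15/11
E[X²] = (5/11)·0 + (3/11)·1 + (2/11)·9 + (1/11)·36 = 57/11
Var(X) = 57/11 − (15/11)² = 402/121 ≈ 3.3223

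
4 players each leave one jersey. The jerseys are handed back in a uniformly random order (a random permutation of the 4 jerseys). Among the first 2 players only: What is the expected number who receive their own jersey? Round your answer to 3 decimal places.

0.500

Let Xᵢ = 1 if person i gets their own jersey. For each i, P(Xᵢ=1) = 1/4.
By linearity of expectation, E[X₁+…+X_2] = 2·(1/4) = 1/2.
≈ 0.500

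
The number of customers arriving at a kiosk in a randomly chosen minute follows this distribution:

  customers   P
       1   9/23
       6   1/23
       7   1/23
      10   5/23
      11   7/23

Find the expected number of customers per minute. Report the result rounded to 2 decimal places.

6.48

E[X] = (9/23)·1 + (1/23)·6 + (1/23)·7 + (5/23)·10 + (7/23)·11
     = 149/23 ≈ 6.48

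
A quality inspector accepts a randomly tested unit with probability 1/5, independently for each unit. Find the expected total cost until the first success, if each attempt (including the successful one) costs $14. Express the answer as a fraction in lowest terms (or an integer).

E[#attempts] = 1/p = 5; E[cost] = 14·5 = 70.

$70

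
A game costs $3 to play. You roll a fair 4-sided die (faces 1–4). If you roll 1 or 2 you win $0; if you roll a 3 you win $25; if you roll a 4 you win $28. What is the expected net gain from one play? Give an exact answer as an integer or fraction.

E[payout] = (1/2)·0 + (1/4)·25 + (1/4)·28 = 53/4
Expected profit = 53/4 − 3 = 41/4

41/4 dollars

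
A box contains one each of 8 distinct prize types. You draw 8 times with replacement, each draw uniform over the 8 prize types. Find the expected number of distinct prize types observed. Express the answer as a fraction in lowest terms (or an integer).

11012415/2097152

Let Xⱼ=1 if type j appears at least once. P(Xⱼ=1) = 1 − ((8−1)/8)^8 = 11012415/16777216.
E[#distinct] = 8·11012415/16777216 = 11012415/2097152.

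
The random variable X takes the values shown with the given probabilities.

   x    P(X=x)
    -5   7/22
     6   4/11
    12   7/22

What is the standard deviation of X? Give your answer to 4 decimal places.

E[X] = 97/22, E[X²] = 1471/22
Var(X) = E[X²] − (E[X])² = 1471/22 − 9409/484 = 22953/484
SD(X) = √(22953/484) ≈ 6.8865

6.8865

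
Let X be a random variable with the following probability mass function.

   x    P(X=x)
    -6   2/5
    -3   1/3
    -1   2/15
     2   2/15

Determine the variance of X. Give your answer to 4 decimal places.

E[X] = (2/5)·(-6) + (1/3)·(-3) + (2/15)·(-1) + (2/15)·2 = -49/15
E[X²] = (2/5)·36 + (1/3)·9 + (2/15)·1 + (2/15)·4 = 271/15
Var(X) = 271/15 − (-49/15)² = 1664/225 ≈ 7.3956

7.3956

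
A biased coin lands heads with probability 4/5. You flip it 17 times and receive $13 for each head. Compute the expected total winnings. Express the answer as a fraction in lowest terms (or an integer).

884/5 dollars

E[#heads] = 17·4/5 = 68/5 (linearity over flips).
E[winnings] = 13·68/5 = 884/5.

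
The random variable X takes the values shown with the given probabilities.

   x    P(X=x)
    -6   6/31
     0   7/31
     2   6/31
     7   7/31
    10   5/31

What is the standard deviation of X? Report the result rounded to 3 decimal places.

5.393

E[X] = 75/31, E[X²] = 1083/31
Var(X) = E[X²] − (E[X])² = 1083/31 − 5625/961 = 27948/961
SD(X) = √(27948/961) ≈ 5.393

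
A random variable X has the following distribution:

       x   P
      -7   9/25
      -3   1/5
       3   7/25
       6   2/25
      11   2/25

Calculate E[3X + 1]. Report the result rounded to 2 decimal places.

-1.76

E[3x+1] = (9/25)·(-20) + (1/5)·(-8) + (7/25)·10 + (2/25)·19 + (2/25)·34
     = -44/25 ≈ -1.76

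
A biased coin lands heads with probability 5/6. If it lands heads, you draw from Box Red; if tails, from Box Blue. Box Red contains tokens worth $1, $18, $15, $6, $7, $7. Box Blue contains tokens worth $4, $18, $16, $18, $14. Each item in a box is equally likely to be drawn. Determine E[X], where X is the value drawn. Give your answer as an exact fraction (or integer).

E[X | Box Red] = (1 + 18 + 15 + 6 + 7 + 7)/6 = 9
E[X | Box Blue] = (4 + 18 + 16 + 18 + 14)/5 = 14
E[X] = (5/6)·9 + (1/6)·14 = 59/6

59/6 dollars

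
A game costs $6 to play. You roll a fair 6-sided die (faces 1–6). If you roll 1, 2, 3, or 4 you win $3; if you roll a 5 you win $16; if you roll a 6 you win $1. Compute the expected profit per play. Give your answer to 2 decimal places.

-$1.17

E[payout] = (1/6)·1 + (2/3)·3 + (1/6)·16 = 29/6
Expected profit = 29/6 − 6 = -7/6 ≈ -$1.17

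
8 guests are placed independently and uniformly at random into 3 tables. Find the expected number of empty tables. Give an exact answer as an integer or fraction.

Let Xⱼ=1 if table j is empty. P(Xⱼ=1) = ((3-1)/3)^8 = 256/6561.
By linearity, E[#empty] = 3·256/6561 = 256/2187.

256/2187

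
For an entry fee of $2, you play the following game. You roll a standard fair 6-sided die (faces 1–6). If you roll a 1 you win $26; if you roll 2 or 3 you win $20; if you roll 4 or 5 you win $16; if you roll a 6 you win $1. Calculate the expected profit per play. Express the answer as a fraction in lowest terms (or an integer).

29/2 dollars

E[payout] = (1/6)·1 + (1/3)·16 + (1/3)·20 + (1/6)·26 = 33/2
Expected profit = 33/2 − 2 = 29/2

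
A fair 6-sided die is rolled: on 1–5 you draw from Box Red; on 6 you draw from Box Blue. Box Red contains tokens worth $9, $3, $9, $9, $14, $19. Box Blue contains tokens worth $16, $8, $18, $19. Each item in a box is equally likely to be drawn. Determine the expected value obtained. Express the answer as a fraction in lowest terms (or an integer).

271/24 dollars

E[X | Box Red] = (9 + 3 + 9 + 9 + 14 + 19)/6 = 21/2
E[X | Box Blue] = (16 + 8 + 18 + 19)/4 = 61/4
E[X] = (5/6)·21/2 + (1/6)·61/4 = 271/24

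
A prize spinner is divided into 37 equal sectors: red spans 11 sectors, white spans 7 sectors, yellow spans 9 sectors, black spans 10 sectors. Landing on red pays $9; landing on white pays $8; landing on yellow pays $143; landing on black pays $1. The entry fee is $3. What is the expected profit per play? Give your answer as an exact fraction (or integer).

1341/37 dollars

E[payout] = (11/37)·9 + (7/37)·8 + (9/37)·143 + (10/37)·1 = 1452/37
Expected profit = 1452/37 − 3 = 1341/37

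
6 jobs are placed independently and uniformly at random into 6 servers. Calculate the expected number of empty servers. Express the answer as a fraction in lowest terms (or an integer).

Let Xⱼ=1 if server j is empty. P(Xⱼ=1) = ((6-1)/6)^6 = 15625/46656.
By linearity, E[#empty] = 6·15625/46656 = 15625/7776.

15625/7776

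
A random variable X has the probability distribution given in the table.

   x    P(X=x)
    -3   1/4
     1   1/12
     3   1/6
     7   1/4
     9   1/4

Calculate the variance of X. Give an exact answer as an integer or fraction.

779/36

E[X] = (1/4)·(-3) + (1/12)·1 + (1/6)·3 + (1/4)·7 + (1/4)·9 = 23/6
E[X²] = (1/4)·9 + (1/12)·1 + (1/6)·9 + (1/4)·49 + (1/4)·81 = 109/3
Var(X) = 109/3 − (23/6)² = 779/36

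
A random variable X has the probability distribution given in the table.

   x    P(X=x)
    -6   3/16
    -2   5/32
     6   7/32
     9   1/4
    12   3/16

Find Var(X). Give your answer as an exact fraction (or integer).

2775/64

E[X] = (3/16)·(-6) + (5/32)·(-2) + (7/32)·6 + (1/4)·9 + (3/16)·12 = 35/8
E[X²] = (3/16)·36 + (5/32)·4 + (7/32)·36 + (1/4)·81 + (3/16)·144 = 125/2
Var(X) = 125/2 − (35/8)² = 2775/64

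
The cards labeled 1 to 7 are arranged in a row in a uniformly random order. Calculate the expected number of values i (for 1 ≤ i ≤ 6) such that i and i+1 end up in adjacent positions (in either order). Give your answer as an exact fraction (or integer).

12/7

For each i ∈ {1,…,6}, let Xᵢ = 1 if i and i+1 are adjacent. P(Xᵢ=1) = 2·(7−1)!/7! = 2/7.
By linearity, E[ΣXᵢ] = (6)·(2/7) = 12/7.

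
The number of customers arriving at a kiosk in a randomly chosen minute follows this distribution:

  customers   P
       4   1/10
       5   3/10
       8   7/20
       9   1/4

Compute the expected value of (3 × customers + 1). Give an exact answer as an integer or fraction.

437/20

E[3x+1] = (1/10)·13 + (3/10)·16 + (7/20)·25 + (1/4)·28
     = 437/20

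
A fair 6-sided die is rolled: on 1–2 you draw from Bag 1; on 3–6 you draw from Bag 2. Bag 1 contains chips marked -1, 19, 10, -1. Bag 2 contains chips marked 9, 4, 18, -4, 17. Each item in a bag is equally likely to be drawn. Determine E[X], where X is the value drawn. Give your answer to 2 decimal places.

8.12

E[X | Bag 1] = (-1 + 19 + 10 − 1)/4 = 27/4
E[X | Bag 2] = (9 + 4 + 18 − 4 + 17)/5 = 44/5
E[X] = (1/3)·27/4 + (2/3)·44/5 = 487/60 ≈ 8.12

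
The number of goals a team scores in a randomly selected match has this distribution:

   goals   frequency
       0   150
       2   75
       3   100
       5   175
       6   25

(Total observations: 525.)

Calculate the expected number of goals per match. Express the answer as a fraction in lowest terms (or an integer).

59/21

Total = 525, so P(goals=0) = 150/525, etc.
E[X] = (2/7)·0 + (1/7)·2 + (4/21)·3 + (1/3)·5 + (1/21)·6
     = 59/21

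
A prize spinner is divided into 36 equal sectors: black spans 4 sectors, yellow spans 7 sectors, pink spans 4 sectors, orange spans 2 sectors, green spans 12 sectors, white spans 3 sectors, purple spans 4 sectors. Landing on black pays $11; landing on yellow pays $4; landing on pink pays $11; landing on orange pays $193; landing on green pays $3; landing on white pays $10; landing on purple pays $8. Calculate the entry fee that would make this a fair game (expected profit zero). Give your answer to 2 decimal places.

$16.67

E[payout] = (4/36)·11 + (7/36)·4 + (4/36)·11 + (2/36)·193 + (12/36)·3 + (3/36)·10 + (4/36)·8 = 50/3
Fair fee = E[payout] = 50/3 ≈ $16.67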